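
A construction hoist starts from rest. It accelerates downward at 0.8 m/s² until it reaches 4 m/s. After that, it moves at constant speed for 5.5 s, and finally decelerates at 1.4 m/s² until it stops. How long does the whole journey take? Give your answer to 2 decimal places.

13.36 s

Phase 1 (accelerating): v₀ = 0 m/s, a = 0.8 m/s².
v = v₀ + at → t = (4 − 0) / 0.8 = 5.00 s
v² = v₀² + 2aΔx → Δx = (4² − 0²)/(2·0.8) = 10.0 m

Phase 2 (constant speed): v₀ = 4.00 m/s, a = 0 m/s².
v = v₀ + at = 4.00 + (0)(5.5) = 4.00 m/s
Δx = v₀t + ½at² = 4.00·5.5 + 0.5·0·5.5² = 22.0 m

Phase 3 (decelerating): v₀ = 4.00 m/s, a = -1.4 m/s².
v = v₀ + at → t = (0 − 4.00) / -1.4 = 2.86 s
v² = v₀² + 2aΔx → Δx = (0² − 4.00²)/(2·-1.4) = 5.71 m
Total time = 5.00 + 5.50 + 2.86 = 13.4 s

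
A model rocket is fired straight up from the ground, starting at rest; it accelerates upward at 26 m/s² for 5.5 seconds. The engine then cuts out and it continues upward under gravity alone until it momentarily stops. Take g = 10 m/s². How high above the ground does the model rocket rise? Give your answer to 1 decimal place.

1415.7 m

Phase 1 (powered ascent): v₀ = 0 m/s, a = 26 m/s².
v = v₀ + at = 0 + (26)(5.5) = 143 m/s
Δx = v₀t + ½at² = 0·5.5 + 0.5·26·5.5² = 393 m

Phase 2 (coasting upward): v₀ = 143 m/s, a = -10 m/s².
v = v₀ + at → t = (0 − 143) / -10 = 14.3 s
v² = v₀² + 2aΔx → Δx = (0² − 143²)/(2·-10) = 1020 m
Maximum height = 393 + 1020 = 1420 m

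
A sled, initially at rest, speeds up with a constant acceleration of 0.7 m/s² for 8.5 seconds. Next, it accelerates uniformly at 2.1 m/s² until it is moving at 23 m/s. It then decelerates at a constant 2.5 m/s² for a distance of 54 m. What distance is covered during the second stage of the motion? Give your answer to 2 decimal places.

117.52 m

Phase 1 (accelerating): v₀ = 0 m/s, a = 0.7 m/s².
v = v₀ + at = 0 + (0.7)(8.5) = 5.95 m/s
Δx = v₀t + ½at² = 0·8.5 + 0.5·0.7·8.5² = 25.3 m

Phase 2 (accelerating): v₀ = 5.95 m/s, a = 2.1 m/s².
v = v₀ + at → t = (23 − 5.95) / 2.1 = 8.12 s
v² = v₀² + 2aΔx → Δx = (23² − 5.95²)/(2·2.1) = 118 m
Distance in phase 2 = 118 m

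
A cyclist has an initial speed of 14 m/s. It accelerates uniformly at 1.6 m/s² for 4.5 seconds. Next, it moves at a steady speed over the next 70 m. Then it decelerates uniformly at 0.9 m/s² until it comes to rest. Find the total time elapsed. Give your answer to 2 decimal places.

31.36 s

Phase 1 (accelerating): v₀ = 14.0 m/s, a = 1.6 m/s².
v = v₀ + at = 14.0 + (1.6)(4.5) = 21.2 m/s
Δx = v₀t + ½at² = 14.0·4.5 + 0.5·1.6·4.5² = 79.2 m

Phase 2 (constant speed): v₀ = 21.2 m/s, a = 0 m/s².
Constant speed: t = d/v = 70/21.2 = 3.30 s

Phase 3 (decelerating): v₀ = 21.2 m/s, a = -0.9 m/s².
v = v₀ + at → t = (0 − 21.2) / -0.9 = 23.6 s
v² = v₀² + 2aΔx → Δx = (0² − 21.2²)/(2·-0.9) = 250 m
Total time = 4.50 + 3.30 + 23.6 = 31.4 s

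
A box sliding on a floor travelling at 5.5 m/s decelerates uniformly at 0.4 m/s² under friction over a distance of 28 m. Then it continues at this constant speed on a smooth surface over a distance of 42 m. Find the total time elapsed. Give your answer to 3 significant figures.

21.7 s

Phase 1 (decelerating): v₀ = 5.50 m/s, a = -0.4 m/s².
v² = v₀² + 2aΔx = 5.50² + 2·-0.4·28 = 7.85 → v = 2.80 m/s
t = (v − v₀)/a = (2.80 − 5.50)/-0.4 = 6.75 s

Phase 2 (constant speed): v₀ = 2.80 m/s, a = 0 m/s².
Constant speed: t = d/v = 42/2.80 = 15.0 s
Total time = 6.75 + 15.0 = 21.7 s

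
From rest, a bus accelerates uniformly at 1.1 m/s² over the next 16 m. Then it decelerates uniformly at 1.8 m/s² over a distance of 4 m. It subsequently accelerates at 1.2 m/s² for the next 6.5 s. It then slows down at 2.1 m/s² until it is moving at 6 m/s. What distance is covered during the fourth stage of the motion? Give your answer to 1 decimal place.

Phase 1 (accelerating): v₀ = 0 m/s, a = 1.1 m/s².
v² = v₀² + 2aΔx = 0² + 2·1.1·16 = 35.2 → v = 5.93 m/s
t = (v − v₀)/a = (5.93 − 0)/1.1 = 5.39 s

Phase 2 (decelerating): v₀ = 5.93 m/s, a = -1.8 m/s².
v² = v₀² + 2aΔx = 5.93² + 2·-1.8·4 = 20.8 → v = 4.56 m/s
t = (v − v₀)/a = (4.56 − 5.93)/-1.8 = 0.762 s

Phase 3 (accelerating): v₀ = 4.56 m/s, a = 1.2 m/s².
v = v₀ + at = 4.56 + (1.2)(6.5) = 12.4 m/s
Δx = v₀t + ½at² = 4.56·6.5 + 0.5·1.2·6.5² = 55.0 m

Phase 4 (decelerating): v₀ = 12.4 m/s, a = -2.1 m/s².
v = v₀ + at → t = (6 − 12.4) / -2.1 = 3.03 s
v² = v₀² + 2aΔx → Δx = (6² − 12.4²)/(2·-2.1) = 27.8 m
Distance in phase 4 = 27.8 m

27.8 m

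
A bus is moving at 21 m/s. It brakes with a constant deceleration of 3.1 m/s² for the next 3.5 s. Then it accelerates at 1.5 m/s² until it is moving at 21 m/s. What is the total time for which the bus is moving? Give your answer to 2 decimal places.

10.73 s

Phase 1 (decelerating): v₀ = 21.0 m/s, a = -3.1 m/s².
v = v₀ + at = 21.0 + (-3.1)(3.5) = 10.2 m/s
Δx = v₀t + ½at² = 21.0·3.5 + 0.5·-3.1·3.5² = 54.5 m

Phase 2 (accelerating): v₀ = 10.2 m/s, a = 1.5 m/s².
v = v₀ + at → t = (21 − 10.2) / 1.5 = 7.23 s
v² = v₀² + 2aΔx → Δx = (21² − 10.2²)/(2·1.5) = 113 m
Total time = 3.50 + 7.23 = 10.7 s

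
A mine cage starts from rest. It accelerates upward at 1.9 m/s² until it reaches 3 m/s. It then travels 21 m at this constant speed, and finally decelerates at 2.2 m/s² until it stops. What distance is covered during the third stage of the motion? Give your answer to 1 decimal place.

2.0 m

Phase 1 (accelerating): v₀ = 0 m/s, a = 1.9 m/s².
v = v₀ + at → t = (3 − 0) / 1.9 = 1.58 s
v² = v₀² + 2aΔx → Δx = (3² − 0²)/(2·1.9) = 2.37 m

Phase 2 (constant speed): v₀ = 3.00 m/s, a = 0 m/s².
Constant speed: t = d/v = 21/3.00 = 7.00 s

Phase 3 (decelerating): v₀ = 3.00 m/s, a = -2.2 m/s².
v = v₀ + at → t = (0 − 3.00) / -2.2 = 1.36 s
v² = v₀² + 2aΔx → Δx = (0² − 3.00²)/(2·-2.2) = 2.05 m
Distance in phase 3 = 2.05 m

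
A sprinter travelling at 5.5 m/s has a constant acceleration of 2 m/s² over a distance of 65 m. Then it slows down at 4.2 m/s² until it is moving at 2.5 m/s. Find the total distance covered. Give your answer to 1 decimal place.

Phase 1 (accelerating): v₀ = 5.50 m/s, a = 2 m/s².
v² = v₀² + 2aΔx = 5.50² + 2·2·65 = 290 → v = 17.0 m/s
t = (v − v₀)/a = (17.0 − 5.50)/2 = 5.77 s

Phase 2 (decelerating): v₀ = 17.0 m/s, a = -4.2 m/s².
v = v₀ + at → t = (2.5 − 17.0) / -4.2 = 3.46 s
v² = v₀² + 2aΔx → Δx = (2.5² − 17.0²)/(2·-4.2) = 33.8 m
Total distance = 65.0 + 33.8 = 98.8 m

98.8 m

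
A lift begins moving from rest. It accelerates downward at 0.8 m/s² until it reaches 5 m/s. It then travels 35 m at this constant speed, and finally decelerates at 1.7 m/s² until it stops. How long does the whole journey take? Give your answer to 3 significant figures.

16.2 s

Phase 1 (accelerating): v₀ = 0 m/s, a = 0.8 m/s².
v = v₀ + at → t = (5 − 0) / 0.8 = 6.25 s
v² = v₀² + 2aΔx → Δx = (5² − 0²)/(2·0.8) = 15.6 m

Phase 2 (constant speed): v₀ = 5.00 m/s, a = 0 m/s².
Constant speed: t = d/v = 35/5.00 = 7.00 s

Phase 3 (decelerating): v₀ = 5.00 m/s, a = -1.7 m/s².
v = v₀ + at → t = (0 − 5.00) / -1.7 = 2.94 s
v² = v₀² + 2aΔx → Δx = (0² − 5.00²)/(2·-1.7) = 7.35 m
Total time = 6.25 + 7.00 + 2.94 = 16.2 s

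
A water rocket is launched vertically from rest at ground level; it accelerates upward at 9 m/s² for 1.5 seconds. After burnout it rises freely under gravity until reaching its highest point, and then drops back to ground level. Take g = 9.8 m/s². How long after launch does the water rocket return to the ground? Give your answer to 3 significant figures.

4.87 s

Phase 1 (powered ascent): v₀ = 0 m/s, a = 9 m/s².
v = v₀ + at = 0 + (9)(1.5) = 13.5 m/s
Δx = v₀t + ½at² = 0·1.5 + 0.5·9·1.5² = 10.1 m

Phase 2 (coasting upward): v₀ = 13.5 m/s, a = -9.8 m/s².
v = v₀ + at → t = (0 − 13.5) / -9.8 = 1.38 s
v² = v₀² + 2aΔx → Δx = (0² − 13.5²)/(2·-9.8) = 9.30 m

Phase 3 (free fall): v₀ = 0 m/s, a = -9.8 m/s².
Falls 19.4 m from rest: t = √(2·19.4/9.8) = 1.99 s; v = g·t = 19.5 m/s.
Total time = 1.50 + 1.38 + 1.99 = 4.87 s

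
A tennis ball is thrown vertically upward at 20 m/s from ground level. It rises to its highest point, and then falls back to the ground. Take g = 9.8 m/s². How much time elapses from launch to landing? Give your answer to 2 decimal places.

Phase 1 (rising): v₀ = 20.0 m/s, a = -9.8 m/s².
v = v₀ + at → t = (0 − 20.0) / -9.8 = 2.04 s
v² = v₀² + 2aΔx → Δx = (0² − 20.0²)/(2·-9.8) = 20.4 m

Phase 2 (falling): v₀ = 0 m/s, a = -9.8 m/s².
Falls 20.4 m from rest: t = √(2·20.4/9.8) = 2.04 s; v = g·t = 20.0 m/s.
Total time = 2.04 + 2.04 = 4.08 s

4.08 s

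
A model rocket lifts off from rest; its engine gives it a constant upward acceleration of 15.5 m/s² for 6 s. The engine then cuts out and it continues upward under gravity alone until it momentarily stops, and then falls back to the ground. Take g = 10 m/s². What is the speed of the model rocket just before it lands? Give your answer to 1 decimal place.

119.3 m/s

Phase 1 (powered ascent): v₀ = 0 m/s, a = 15.5 m/s².
v = v₀ + at = 0 + (15.5)(6) = 93.0 m/s
Δx = v₀t + ½at² = 0·6 + 0.5·15.5·6² = 279 m

Phase 2 (coasting upward): v₀ = 93.0 m/s, a = -10 m/s².
v = v₀ + at → t = (0 − 93.0) / -10 = 9.30 s
v² = v₀² + 2aΔx → Δx = (0² − 93.0²)/(2·-10) = 432 m

Phase 3 (free fall): v₀ = 0 m/s, a = -10 m/s².
Falls 711 m from rest: t = √(2·711/10) = 11.9 s; v = g·t = 119 m/s.
Impact speed = 119 m/s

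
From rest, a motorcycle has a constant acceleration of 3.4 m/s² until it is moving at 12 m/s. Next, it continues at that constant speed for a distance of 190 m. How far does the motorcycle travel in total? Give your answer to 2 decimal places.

Phase 1 (accelerating): v₀ = 0 m/s, a = 3.4 m/s².
v = v₀ + at → t = (12 − 0) / 3.4 = 3.53 s
v² = v₀² + 2aΔx → Δx = (12² − 0²)/(2·3.4) = 21.2 m

Phase 2 (constant speed): v₀ = 12.0 m/s, a = 0 m/s².
Constant speed: t = d/v = 190/12.0 = 15.8 s
Total distance = 21.2 + 190 = 211 m

211.18 m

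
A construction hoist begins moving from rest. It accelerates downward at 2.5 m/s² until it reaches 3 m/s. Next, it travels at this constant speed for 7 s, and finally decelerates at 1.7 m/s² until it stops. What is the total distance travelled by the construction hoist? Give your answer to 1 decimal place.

Phase 1 (accelerating): v₀ = 0 m/s, a = 2.5 m/s².
v = v₀ + at → t = (3 − 0) / 2.5 = 1.20 s
v² = v₀² + 2aΔx → Δx = (3² − 0²)/(2·2.5) = 1.80 m

Phase 2 (constant speed): v₀ = 3.00 m/s, a = 0 m/s².
v = v₀ + at = 3.00 + (0)(7) = 3.00 m/s
Δx = v₀t + ½at² = 3.00·7 + 0.5·0·7² = 21.0 m

Phase 3 (decelerating): v₀ = 3.00 m/s, a = -1.7 m/s².
v = v₀ + at → t = (0 − 3.00) / -1.7 = 1.76 s
v² = v₀² + 2aΔx → Δx = (0² − 3.00²)/(2·-1.7) = 2.65 m
Total distance = 1.80 + 21.0 + 2.65 = 25.4 m

25.4 m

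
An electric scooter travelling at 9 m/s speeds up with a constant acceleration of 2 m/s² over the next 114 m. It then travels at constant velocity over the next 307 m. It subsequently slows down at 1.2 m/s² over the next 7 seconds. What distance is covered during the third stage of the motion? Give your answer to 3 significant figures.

133 m

Phase 1 (accelerating): v₀ = 9.00 m/s, a = 2 m/s².
v² = v₀² + 2aΔx = 9.00² + 2·2·114 = 537 → v = 23.2 m/s
t = (v − v₀)/a = (23.2 − 9.00)/2 = 7.09 s

Phase 2 (constant speed): v₀ = 23.2 m/s, a = 0 m/s².
Constant speed: t = d/v = 307/23.2 = 13.2 s

Phase 3 (decelerating): v₀ = 23.2 m/s, a = -1.2 m/s².
v = v₀ + at = 23.2 + (-1.2)(7) = 14.8 m/s
Δx = v₀t + ½at² = 23.2·7 + 0.5·-1.2·7² = 133 m
Distance in phase 3 = 133 m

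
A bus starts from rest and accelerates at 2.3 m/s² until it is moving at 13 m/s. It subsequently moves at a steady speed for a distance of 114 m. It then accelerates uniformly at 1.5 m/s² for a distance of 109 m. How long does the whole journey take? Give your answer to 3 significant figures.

Phase 1 (accelerating): v₀ = 0 m/s, a = 2.3 m/s².
v = v₀ + at → t = (13 − 0) / 2.3 = 5.65 s
v² = v₀² + 2aΔx → Δx = (13² − 0²)/(2·2.3) = 36.7 m

Phase 2 (constant speed): v₀ = 13.0 m/s, a = 0 m/s².
Constant speed: t = d/v = 114/13.0 = 8.77 s

Phase 3 (accelerating): v₀ = 13.0 m/s, a = 1.5 m/s².
v² = v₀² + 2aΔx = 13.0² + 2·1.5·109 = 496 → v = 22.3 m/s
t = (v − v₀)/a = (22.3 − 13.0)/1.5 = 6.18 s
Total time = 5.65 + 8.77 + 6.18 = 20.6 s

20.6 s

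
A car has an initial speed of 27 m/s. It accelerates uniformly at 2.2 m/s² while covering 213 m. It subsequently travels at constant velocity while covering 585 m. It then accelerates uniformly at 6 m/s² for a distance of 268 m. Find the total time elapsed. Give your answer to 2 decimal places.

25.46 s

Phase 1 (accelerating): v₀ = 27.0 m/s, a = 2.2 m/s².
v² = v₀² + 2aΔx = 27.0² + 2·2.2·213 = 1670 → v = 40.8 m/s
t = (v − v₀)/a = (40.8 − 27.0)/2.2 = 6.28 s

Phase 2 (constant speed): v₀ = 40.8 m/s, a = 0 m/s².
Constant speed: t = d/v = 585/40.8 = 14.3 s

Phase 3 (accelerating): v₀ = 40.8 m/s, a = 6 m/s².
v² = v₀² + 2aΔx = 40.8² + 2·6·268 = 4880 → v = 69.9 m/s
t = (v − v₀)/a = (69.9 − 40.8)/6 = 4.84 s
Total time = 6.28 + 14.3 + 4.84 = 25.5 s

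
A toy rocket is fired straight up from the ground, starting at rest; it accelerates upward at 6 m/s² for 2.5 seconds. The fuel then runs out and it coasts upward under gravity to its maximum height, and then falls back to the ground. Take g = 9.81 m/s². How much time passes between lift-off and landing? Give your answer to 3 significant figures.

Phase 1 (powered ascent): v₀ = 0 m/s, a = 6 m/s².
v = v₀ + at = 0 + (6)(2.5) = 15.0 m/s
Δx = v₀t + ½at² = 0·2.5 + 0.5·6·2.5² = 18.8 m

Phase 2 (coasting upward): v₀ = 15.0 m/s, a = -9.81 m/s².
v = v₀ + at → t = (0 − 15.0) / -9.81 = 1.53 s
v² = v₀² + 2aΔx → Δx = (0² − 15.0²)/(2·-9.81) = 11.5 m

Phase 3 (free fall): v₀ = 0 m/s, a = -9.81 m/s².
Falls 30.2 m from rest: t = √(2·30.2/9.81) = 2.48 s; v = g·t = 24.3 m/s.
Total time = 2.50 + 1.53 + 2.48 = 6.51 s

6.51 s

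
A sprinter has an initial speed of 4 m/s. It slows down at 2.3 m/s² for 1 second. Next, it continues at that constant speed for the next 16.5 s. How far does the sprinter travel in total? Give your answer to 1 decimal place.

Phase 1 (decelerating): v₀ = 4.00 m/s, a = -2.3 m/s².
v = v₀ + at = 4.00 + (-2.3)(1) = 1.70 m/s
Δx = v₀t + ½at² = 4.00·1 + 0.5·-2.3·1² = 2.85 m

Phase 2 (constant speed): v₀ = 1.70 m/s, a = 0 m/s².
v = v₀ + at = 1.70 + (0)(16.5) = 1.70 m/s
Δx = v₀t + ½at² = 1.70·16.5 + 0.5·0·16.5² = 28.1 m
Total distance = 2.85 + 28.1 = 30.9 m

30.9 m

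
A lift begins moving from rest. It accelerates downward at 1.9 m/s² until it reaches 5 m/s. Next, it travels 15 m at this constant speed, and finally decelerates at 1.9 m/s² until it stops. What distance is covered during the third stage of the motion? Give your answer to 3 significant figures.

Phase 1 (accelerating): v₀ = 0 m/s, a = 1.9 m/s².
v = v₀ + at → t = (5 − 0) / 1.9 = 2.63 s
v² = v₀² + 2aΔx → Δx = (5² − 0²)/(2·1.9) = 6.58 m

Phase 2 (constant speed): v₀ = 5.00 m/s, a = 0 m/s².
Constant speed: t = d/v = 15/5.00 = 3.00 s

Phase 3 (decelerating): v₀ = 5.00 m/s, a = -1.9 m/s².
v = v₀ + at → t = (0 − 5.00) / -1.9 = 2.63 s
v² = v₀² + 2aΔx → Δx = (0² − 5.00²)/(2·-1.9) = 6.58 m
Distance in phase 3 = 6.58 m

6.58 m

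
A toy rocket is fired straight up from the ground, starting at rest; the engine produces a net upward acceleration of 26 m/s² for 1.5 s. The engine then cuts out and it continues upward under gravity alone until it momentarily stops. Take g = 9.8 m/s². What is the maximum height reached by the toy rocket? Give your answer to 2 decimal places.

Phase 1 (powered ascent): v₀ = 0 m/s, a = 26 m/s².
v = v₀ + at = 0 + (26)(1.5) = 39.0 m/s
Δx = v₀t + ½at² = 0·1.5 + 0.5·26·1.5² = 29.2 m

Phase 2 (coasting upward): v₀ = 39.0 m/s, a = -9.8 m/s².
v = v₀ + at → t = (0 − 39.0) / -9.8 = 3.98 s
v² = v₀² + 2aΔx → Δx = (0² − 39.0²)/(2·-9.8) = 77.6 m
Maximum height = 29.2 + 77.6 = 107 m

106.85 m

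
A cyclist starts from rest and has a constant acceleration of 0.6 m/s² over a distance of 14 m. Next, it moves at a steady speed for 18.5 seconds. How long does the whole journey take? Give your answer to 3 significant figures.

25.3 s

Phase 1 (accelerating): v₀ = 0 m/s, a = 0.6 m/s².
v² = v₀² + 2aΔx = 0² + 2·0.6·14 = 16.8 → v = 4.10 m/s
t = (v − v₀)/a = (4.10 − 0)/0.6 = 6.83 s

Phase 2 (constant speed): v₀ = 4.10 m/s, a = 0 m/s².
v = v₀ + at = 4.10 + (0)(18.5) = 4.10 m/s
Δx = v₀t + ½at² = 4.10·18.5 + 0.5·0·18.5² = 75.8 m
Total time = 6.83 + 18.5 = 25.3 s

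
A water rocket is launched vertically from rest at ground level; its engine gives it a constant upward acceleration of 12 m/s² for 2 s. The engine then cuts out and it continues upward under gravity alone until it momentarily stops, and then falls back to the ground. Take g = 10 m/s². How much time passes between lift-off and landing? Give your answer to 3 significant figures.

Phase 1 (powered ascent): v₀ = 0 m/s, a = 12 m/s².
v = v₀ + at = 0 + (12)(2) = 24.0 m/s
Δx = v₀t + ½at² = 0·2 + 0.5·12·2² = 24.0 m

Phase 2 (coasting upward): v₀ = 24.0 m/s, a = -10 m/s².
v = v₀ + at → t = (0 − 24.0) / -10 = 2.40 s
v² = v₀² + 2aΔx → Δx = (0² − 24.0²)/(2·-10) = 28.8 m

Phase 3 (free fall): v₀ = 0 m/s, a = -10 m/s².
Falls 52.8 m from rest: t = √(2·52.8/10) = 3.25 s; v = g·t = 32.5 m/s.
Total time = 2.00 + 2.40 + 3.25 = 7.65 s

7.65 s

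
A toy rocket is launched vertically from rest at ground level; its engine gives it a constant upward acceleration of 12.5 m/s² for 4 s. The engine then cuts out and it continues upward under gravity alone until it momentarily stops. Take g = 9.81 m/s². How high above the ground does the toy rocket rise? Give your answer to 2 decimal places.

Phase 1 (powered ascent): v₀ = 0 m/s, a = 12.5 m/s².
v = v₀ + at = 0 + (12.5)(4) = 50.0 m/s
Δx = v₀t + ½at² = 0·4 + 0.5·12.5·4² = 100 m

Phase 2 (coasting upward): v₀ = 50.0 m/s, a = -9.81 m/s².
v = v₀ + at → t = (0 − 50.0) / -9.81 = 5.10 s
v² = v₀² + 2aΔx → Δx = (0² − 50.0²)/(2·-9.81) = 127 m
Maximum height = 100 + 127 = 227 m

227.42 m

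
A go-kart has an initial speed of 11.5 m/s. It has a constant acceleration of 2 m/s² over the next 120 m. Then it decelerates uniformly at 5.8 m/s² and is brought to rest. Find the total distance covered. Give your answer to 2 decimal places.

Phase 1 (accelerating): v₀ = 11.5 m/s, a = 2 m/s².
v² = v₀² + 2aΔx = 11.5² + 2·2·120 = 612 → v = 24.7 m/s
t = (v − v₀)/a = (24.7 − 11.5)/2 = 6.62 s

Phase 2 (decelerating): v₀ = 24.7 m/s, a = -5.8 m/s².
v = v₀ + at → t = (0 − 24.7) / -5.8 = 4.27 s
v² = v₀² + 2aΔx → Δx = (0² − 24.7²)/(2·-5.8) = 52.8 m
Total distance = 120 + 52.8 = 173 m

172.78 m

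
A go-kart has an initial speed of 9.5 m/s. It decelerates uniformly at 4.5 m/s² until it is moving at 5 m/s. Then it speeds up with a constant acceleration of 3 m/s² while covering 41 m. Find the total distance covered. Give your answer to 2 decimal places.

48.25 m

Phase 1 (decelerating): v₀ = 9.50 m/s, a = -4.5 m/s².
v = v₀ + at → t = (5 − 9.50) / -4.5 = 1.00 s
v² = v₀² + 2aΔx → Δx = (5² − 9.50²)/(2·-4.5) = 7.25 m

Phase 2 (accelerating): v₀ = 5.00 m/s, a = 3 m/s².
v² = v₀² + 2aΔx = 5.00² + 2·3·41 = 271 → v = 16.5 m/s
t = (v − v₀)/a = (16.5 − 5.00)/3 = 3.82 s
Total distance = 7.25 + 41.0 = 48.2 m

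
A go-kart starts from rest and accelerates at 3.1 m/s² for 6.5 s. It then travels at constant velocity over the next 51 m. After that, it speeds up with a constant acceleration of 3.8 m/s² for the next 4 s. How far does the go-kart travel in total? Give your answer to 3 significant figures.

Phase 1 (accelerating): v₀ = 0 m/s, a = 3.1 m/s².
v = v₀ + at = 0 + (3.1)(6.5) = 20.2 m/s
Δx = v₀t + ½at² = 0·6.5 + 0.5·3.1·6.5² = 65.5 m

Phase 2 (constant speed): v₀ = 20.2 m/s, a = 0 m/s².
Constant speed: t = d/v = 51/20.2 = 2.53 s

Phase 3 (accelerating): v₀ = 20.2 m/s, a = 3.8 m/s².
v = v₀ + at = 20.2 + (3.8)(4) = 35.4 m/s
Δx = v₀t + ½at² = 20.2·4 + 0.5·3.8·4² = 111 m
Total distance = 65.5 + 51.0 + 111 = 227 m

227 m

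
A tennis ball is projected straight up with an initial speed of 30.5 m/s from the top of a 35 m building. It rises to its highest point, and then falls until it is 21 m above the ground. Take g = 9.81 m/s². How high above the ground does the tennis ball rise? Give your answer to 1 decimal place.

Phase 1 (rising): v₀ = 30.5 m/s, a = -9.81 m/s².
v = v₀ + at → t = (0 − 30.5) / -9.81 = 3.11 s
v² = v₀² + 2aΔx → Δx = (0² − 30.5²)/(2·-9.81) = 47.4 m
Maximum height = 35 + 47.4 = 82.4 m

82.4 m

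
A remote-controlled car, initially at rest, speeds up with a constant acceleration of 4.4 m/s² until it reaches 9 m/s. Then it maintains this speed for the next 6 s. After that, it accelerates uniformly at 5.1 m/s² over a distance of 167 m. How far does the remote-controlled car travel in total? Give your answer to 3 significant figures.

Phase 1 (accelerating): v₀ = 0 m/s, a = 4.4 m/s².
v = v₀ + at → t = (9 − 0) / 4.4 = 2.05 s
v² = v₀² + 2aΔx → Δx = (9² − 0²)/(2·4.4) = 9.20 m

Phase 2 (constant speed): v₀ = 9.00 m/s, a = 0 m/s².
v = v₀ + at = 9.00 + (0)(6) = 9.00 m/s
Δx = v₀t + ½at² = 9.00·6 + 0.5·0·6² = 54.0 m

Phase 3 (accelerating): v₀ = 9.00 m/s, a = 5.1 m/s².
v² = v₀² + 2aΔx = 9.00² + 2·5.1·167 = 1780 → v = 42.2 m/s
t = (v − v₀)/a = (42.2 − 9.00)/5.1 = 6.52 s
Total distance = 9.20 + 54.0 + 167 = 230 m

230 m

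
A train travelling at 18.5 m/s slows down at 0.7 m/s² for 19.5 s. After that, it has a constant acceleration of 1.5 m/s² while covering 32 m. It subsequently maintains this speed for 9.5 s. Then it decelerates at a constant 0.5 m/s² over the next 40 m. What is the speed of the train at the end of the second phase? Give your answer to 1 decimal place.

10.9 m/s

Phase 1 (decelerating): v₀ = 18.5 m/s, a = -0.7 m/s².
v = v₀ + at = 18.5 + (-0.7)(19.5) = 4.85 m/s
Δx = v₀t + ½at² = 18.5·19.5 + 0.5·-0.7·19.5² = 228 m

Phase 2 (accelerating): v₀ = 4.85 m/s, a = 1.5 m/s².
v² = v₀² + 2aΔx = 4.85² + 2·1.5·32 = 120 → v = 10.9 m/s
t = (v − v₀)/a = (10.9 − 4.85)/1.5 = 4.06 s
Speed at end of phase 2 = 10.9 m/s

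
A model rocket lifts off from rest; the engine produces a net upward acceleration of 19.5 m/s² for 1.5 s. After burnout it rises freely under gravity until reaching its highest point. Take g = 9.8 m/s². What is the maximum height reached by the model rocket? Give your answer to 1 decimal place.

65.6 m

Phase 1 (powered ascent): v₀ = 0 m/s, a = 19.5 m/s².
v = v₀ + at = 0 + (19.5)(1.5) = 29.2 m/s
Δx = v₀t + ½at² = 0·1.5 + 0.5·19.5·1.5² = 21.9 m

Phase 2 (coasting upward): v₀ = 29.2 m/s, a = -9.8 m/s².
v = v₀ + at → t = (0 − 29.2) / -9.8 = 2.98 s
v² = v₀² + 2aΔx → Δx = (0² − 29.2²)/(2·-9.8) = 43.7 m
Maximum height = 21.9 + 43.7 = 65.6 m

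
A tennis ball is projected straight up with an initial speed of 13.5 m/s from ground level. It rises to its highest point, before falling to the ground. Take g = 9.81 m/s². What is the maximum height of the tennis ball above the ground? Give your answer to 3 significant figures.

Phase 1 (rising): v₀ = 13.5 m/s, a = -9.81 m/s².
v = v₀ + at → t = (0 − 13.5) / -9.81 = 1.38 s
v² = v₀² + 2aΔx → Δx = (0² − 13.5²)/(2·-9.81) = 9.29 m
Maximum height = 9.29 m

9.29 m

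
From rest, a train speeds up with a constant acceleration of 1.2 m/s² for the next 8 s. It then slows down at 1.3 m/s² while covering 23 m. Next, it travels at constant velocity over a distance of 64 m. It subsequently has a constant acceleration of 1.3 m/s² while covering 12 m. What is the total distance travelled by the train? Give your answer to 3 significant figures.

137 m

Phase 1 (accelerating): v₀ = 0 m/s, a = 1.2 m/s².
v = v₀ + at = 0 + (1.2)(8) = 9.60 m/s
Δx = v₀t + ½at² = 0·8 + 0.5·1.2·8² = 38.4 m

Phase 2 (decelerating): v₀ = 9.60 m/s, a = -1.3 m/s².
v² = v₀² + 2aΔx = 9.60² + 2·-1.3·23 = 32.4 → v = 5.69 m/s
t = (v − v₀)/a = (5.69 − 9.60)/-1.3 = 3.01 s

Phase 3 (constant speed): v₀ = 5.69 m/s, a = 0 m/s².
Constant speed: t = d/v = 64/5.69 = 11.3 s

Phase 4 (accelerating): v₀ = 5.69 m/s, a = 1.3 m/s².
v² = v₀² + 2aΔx = 5.69² + 2·1.3·12 = 63.6 → v = 7.97 m/s
t = (v − v₀)/a = (7.97 − 5.69)/1.3 = 1.76 s
Total distance = 38.4 + 23.0 + 64.0 + 12.0 = 137 m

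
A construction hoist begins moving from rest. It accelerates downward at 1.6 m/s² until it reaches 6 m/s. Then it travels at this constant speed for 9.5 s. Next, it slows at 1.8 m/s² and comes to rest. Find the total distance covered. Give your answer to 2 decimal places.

78.25 m

Phase 1 (accelerating): v₀ = 0 m/s, a = 1.6 m/s².
v = v₀ + at → t = (6 − 0) / 1.6 = 3.75 s
v² = v₀² + 2aΔx → Δx = (6² − 0²)/(2·1.6) = 11.2 m

Phase 2 (constant speed): v₀ = 6.00 m/s, a = 0 m/s².
v = v₀ + at = 6.00 + (0)(9.5) = 6.00 m/s
Δx = v₀t + ½at² = 6.00·9.5 + 0.5·0·9.5² = 57.0 m

Phase 3 (decelerating): v₀ = 6.00 m/s, a = -1.8 m/s².
v = v₀ + at → t = (0 − 6.00) / -1.8 = 3.33 s
v² = v₀² + 2aΔx → Δx = (0² − 6.00²)/(2·-1.8) = 10.0 m
Total distance = 11.2 + 57.0 + 10.0 = 78.2 m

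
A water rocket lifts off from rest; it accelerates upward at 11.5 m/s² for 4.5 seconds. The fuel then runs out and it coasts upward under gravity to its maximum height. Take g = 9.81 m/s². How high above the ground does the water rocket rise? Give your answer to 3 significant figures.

253 m

Phase 1 (powered ascent): v₀ = 0 m/s, a = 11.5 m/s².
v = v₀ + at = 0 + (11.5)(4.5) = 51.8 m/s
Δx = v₀t + ½at² = 0·4.5 + 0.5·11.5·4.5² = 116 m

Phase 2 (coasting upward): v₀ = 51.8 m/s, a = -9.81 m/s².
v = v₀ + at → t = (0 − 51.8) / -9.81 = 5.28 s
v² = v₀² + 2aΔx → Δx = (0² − 51.8²)/(2·-9.81) = 136 m
Maximum height = 116 + 136 = 253 m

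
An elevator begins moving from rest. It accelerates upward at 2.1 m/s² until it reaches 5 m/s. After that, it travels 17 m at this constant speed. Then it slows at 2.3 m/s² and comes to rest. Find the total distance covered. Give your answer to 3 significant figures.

28.4 m

Phase 1 (accelerating): v₀ = 0 m/s, a = 2.1 m/s².
v = v₀ + at → t = (5 − 0) / 2.1 = 2.38 s
v² = v₀² + 2aΔx → Δx = (5² − 0²)/(2·2.1) = 5.95 m

Phase 2 (constant speed): v₀ = 5.00 m/s, a = 0 m/s².
Constant speed: t = d/v = 17/5.00 = 3.40 s

Phase 3 (decelerating): v₀ = 5.00 m/s, a = -2.3 m/s².
v = v₀ + at → t = (0 − 5.00) / -2.3 = 2.17 s
v² = v₀² + 2aΔx → Δx = (0² − 5.00²)/(2·-2.3) = 5.43 m
Total distance = 5.95 + 17.0 + 5.43 = 28.4 m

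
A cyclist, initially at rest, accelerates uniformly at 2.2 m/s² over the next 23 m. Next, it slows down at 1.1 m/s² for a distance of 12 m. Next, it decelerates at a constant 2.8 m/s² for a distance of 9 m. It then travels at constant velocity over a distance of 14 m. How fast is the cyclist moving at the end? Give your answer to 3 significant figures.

4.94 m/s

Phase 1 (accelerating): v₀ = 0 m/s, a = 2.2 m/s².
v² = v₀² + 2aΔx = 0² + 2·2.2·23 = 101 → v = 10.1 m/s
t = (v − v₀)/a = (10.1 − 0)/2.2 = 4.57 s

Phase 2 (decelerating): v₀ = 10.1 m/s, a = -1.1 m/s².
v² = v₀² + 2aΔx = 10.1² + 2·-1.1·12 = 74.8 → v = 8.65 m/s
t = (v − v₀)/a = (8.65 − 10.1)/-1.1 = 1.28 s

Phase 3 (decelerating): v₀ = 8.65 m/s, a = -2.8 m/s².
v² = v₀² + 2aΔx = 8.65² + 2·-2.8·9 = 24.4 → v = 4.94 m/s
t = (v − v₀)/a = (4.94 − 8.65)/-2.8 = 1.32 s

Phase 4 (constant speed): v₀ = 4.94 m/s, a = 0 m/s².
Constant speed: t = d/v = 14/4.94 = 2.83 s
Final speed = 4.94 m/s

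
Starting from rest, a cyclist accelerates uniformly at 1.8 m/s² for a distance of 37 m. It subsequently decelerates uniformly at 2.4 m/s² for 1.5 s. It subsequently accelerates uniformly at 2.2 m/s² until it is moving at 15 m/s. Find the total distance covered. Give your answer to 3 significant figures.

88.4 m

Phase 1 (accelerating): v₀ = 0 m/s, a = 1.8 m/s².
v² = v₀² + 2aΔx = 0² + 2·1.8·37 = 133 → v = 11.5 m/s
t = (v − v₀)/a = (11.5 − 0)/1.8 = 6.41 s

Phase 2 (decelerating): v₀ = 11.5 m/s, a = -2.4 m/s².
v = v₀ + at = 11.5 + (-2.4)(1.5) = 7.94 m/s
Δx = v₀t + ½at² = 11.5·1.5 + 0.5·-2.4·1.5² = 14.6 m

Phase 3 (accelerating): v₀ = 7.94 m/s, a = 2.2 m/s².
v = v₀ + at → t = (15 − 7.94) / 2.2 = 3.21 s
v² = v₀² + 2aΔx → Δx = (15² − 7.94²)/(2·2.2) = 36.8 m
Total distance = 37.0 + 14.6 + 36.8 = 88.4 m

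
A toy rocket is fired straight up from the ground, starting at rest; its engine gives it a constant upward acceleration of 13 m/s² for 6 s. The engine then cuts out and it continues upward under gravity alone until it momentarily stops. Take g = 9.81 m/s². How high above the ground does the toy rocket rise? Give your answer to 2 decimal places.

Phase 1 (powered ascent): v₀ = 0 m/s, a = 13 m/s².
v = v₀ + at = 0 + (13)(6) = 78.0 m/s
Δx = v₀t + ½at² = 0·6 + 0.5·13·6² = 234 m

Phase 2 (coasting upward): v₀ = 78.0 m/s, a = -9.81 m/s².
v = v₀ + at → t = (0 − 78.0) / -9.81 = 7.95 s
v² = v₀² + 2aΔx → Δx = (0² − 78.0²)/(2·-9.81) = 310 m
Maximum height = 234 + 310 = 544 m

544.09 m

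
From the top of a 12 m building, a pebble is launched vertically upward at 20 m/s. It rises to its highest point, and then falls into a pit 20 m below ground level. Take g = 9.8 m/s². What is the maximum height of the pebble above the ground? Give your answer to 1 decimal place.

Phase 1 (rising): v₀ = 20.0 m/s, a = -9.8 m/s².
v = v₀ + at → t = (0 − 20.0) / -9.8 = 2.04 s
v² = v₀² + 2aΔx → Δx = (0² − 20.0²)/(2·-9.8) = 20.4 m
Maximum height = 12 + 20.4 = 32.4 m

32.4 m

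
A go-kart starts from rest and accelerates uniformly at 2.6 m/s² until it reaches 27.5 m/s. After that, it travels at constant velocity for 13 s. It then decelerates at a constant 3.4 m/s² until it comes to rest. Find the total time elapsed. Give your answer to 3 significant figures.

Phase 1 (accelerating): v₀ = 0 m/s, a = 2.6 m/s².
v = v₀ + at → t = (27.5 − 0) / 2.6 = 10.6 s
v² = v₀² + 2aΔx → Δx = (27.5² − 0²)/(2·2.6) = 145 m

Phase 2 (constant speed): v₀ = 27.5 m/s, a = 0 m/s².
v = v₀ + at = 27.5 + (0)(13) = 27.5 m/s
Δx = v₀t + ½at² = 27.5·13 + 0.5·0·13² = 358 m

Phase 3 (decelerating): v₀ = 27.5 m/s, a = -3.4 m/s².
v = v₀ + at → t = (0 − 27.5) / -3.4 = 8.09 s
v² = v₀² + 2aΔx → Δx = (0² − 27.5²)/(2·-3.4) = 111 m
Total time = 10.6 + 13.0 + 8.09 = 31.7 s

31.7 s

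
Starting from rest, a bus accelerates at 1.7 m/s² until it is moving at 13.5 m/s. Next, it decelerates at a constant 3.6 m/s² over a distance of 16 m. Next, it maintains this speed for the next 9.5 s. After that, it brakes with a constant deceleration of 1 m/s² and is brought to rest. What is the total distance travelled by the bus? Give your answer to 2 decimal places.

180.92 m

Phase 1 (accelerating): v₀ = 0 m/s, a = 1.7 m/s².
v = v₀ + at → t = (13.5 − 0) / 1.7 = 7.94 s
v² = v₀² + 2aΔx → Δx = (13.5² − 0²)/(2·1.7) = 53.6 m

Phase 2 (decelerating): v₀ = 13.5 m/s, a = -3.6 m/s².
v² = v₀² + 2aΔx = 13.5² + 2·-3.6·16 = 67.0 → v = 8.19 m/s
t = (v − v₀)/a = (8.19 − 13.5)/-3.6 = 1.48 s

Phase 3 (constant speed): v₀ = 8.19 m/s, a = 0 m/s².
v = v₀ + at = 8.19 + (0)(9.5) = 8.19 m/s
Δx = v₀t + ½at² = 8.19·9.5 + 0.5·0·9.5² = 77.8 m

Phase 4 (decelerating): v₀ = 8.19 m/s, a = -1 m/s².
v = v₀ + at → t = (0 − 8.19) / -1 = 8.19 s
v² = v₀² + 2aΔx → Δx = (0² − 8.19²)/(2·-1) = 33.5 m
Total distance = 53.6 + 16.0 + 77.8 + 33.5 = 181 m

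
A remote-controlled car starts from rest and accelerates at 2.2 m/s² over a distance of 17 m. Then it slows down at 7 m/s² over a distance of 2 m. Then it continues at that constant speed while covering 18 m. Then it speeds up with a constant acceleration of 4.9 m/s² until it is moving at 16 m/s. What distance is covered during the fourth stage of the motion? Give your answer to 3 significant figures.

21.3 m

Phase 1 (accelerating): v₀ = 0 m/s, a = 2.2 m/s².
v² = v₀² + 2aΔx = 0² + 2·2.2·17 = 74.8 → v = 8.65 m/s
t = (v − v₀)/a = (8.65 − 0)/2.2 = 3.93 s

Phase 2 (decelerating): v₀ = 8.65 m/s, a = -7 m/s².
v² = v₀² + 2aΔx = 8.65² + 2·-7·2 = 46.8 → v = 6.84 m/s
t = (v − v₀)/a = (6.84 − 8.65)/-7 = 0.258 s

Phase 3 (constant speed): v₀ = 6.84 m/s, a = 0 m/s².
Constant speed: t = d/v = 18/6.84 = 2.63 s

Phase 4 (accelerating): v₀ = 6.84 m/s, a = 4.9 m/s².
v = v₀ + at → t = (16 − 6.84) / 4.9 = 1.87 s
v² = v₀² + 2aΔx → Δx = (16² − 6.84²)/(2·4.9) = 21.3 m
Distance in phase 4 = 21.3 m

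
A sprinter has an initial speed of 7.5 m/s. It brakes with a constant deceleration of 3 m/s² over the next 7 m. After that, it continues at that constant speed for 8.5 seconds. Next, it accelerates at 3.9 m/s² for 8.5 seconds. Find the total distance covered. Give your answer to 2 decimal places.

Phase 1 (decelerating): v₀ = 7.50 m/s, a = -3 m/s².
v² = v₀² + 2aΔx = 7.50² + 2·-3·7 = 14.2 → v = 3.77 m/s
t = (v − v₀)/a = (3.77 − 7.50)/-3 = 1.24 s

Phase 2 (constant speed): v₀ = 3.77 m/s, a = 0 m/s².
v = v₀ + at = 3.77 + (0)(8.5) = 3.77 m/s
Δx = v₀t + ½at² = 3.77·8.5 + 0.5·0·8.5² = 32.1 m

Phase 3 (accelerating): v₀ = 3.77 m/s, a = 3.9 m/s².
v = v₀ + at = 3.77 + (3.9)(8.5) = 36.9 m/s
Δx = v₀t + ½at² = 3.77·8.5 + 0.5·3.9·8.5² = 173 m
Total distance = 7.00 + 32.1 + 173 = 212 m

212.06 m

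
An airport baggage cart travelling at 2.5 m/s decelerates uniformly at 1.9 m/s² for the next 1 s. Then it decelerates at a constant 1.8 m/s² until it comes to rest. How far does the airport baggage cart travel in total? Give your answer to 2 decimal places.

1.65 m

Phase 1 (decelerating): v₀ = 2.50 m/s, a = -1.9 m/s².
v = v₀ + at = 2.50 + (-1.9)(1) = 0.600 m/s
Δx = v₀t + ½at² = 2.50·1 + 0.5·-1.9·1² = 1.55 m

Phase 2 (decelerating): v₀ = 0.600 m/s, a = -1.8 m/s².
v = v₀ + at → t = (0 − 0.600) / -1.8 = 0.333 s
v² = v₀² + 2aΔx → Δx = (0² − 0.600²)/(2·-1.8) = 0.100 m
Total distance = 1.55 + 0.100 = 1.65 m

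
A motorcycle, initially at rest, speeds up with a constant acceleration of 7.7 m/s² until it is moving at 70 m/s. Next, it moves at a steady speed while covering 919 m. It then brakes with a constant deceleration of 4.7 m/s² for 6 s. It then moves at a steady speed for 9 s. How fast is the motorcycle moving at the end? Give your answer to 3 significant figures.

Phase 1 (accelerating): v₀ = 0 m/s, a = 7.7 m/s².
v = v₀ + at → t = (70 − 0) / 7.7 = 9.09 s
v² = v₀² + 2aΔx → Δx = (70² − 0²)/(2·7.7) = 318 m

Phase 2 (constant speed): v₀ = 70.0 m/s, a = 0 m/s².
Constant speed: t = d/v = 919/70.0 = 13.1 s

Phase 3 (decelerating): v₀ = 70.0 m/s, a = -4.7 m/s².
v = v₀ + at = 70.0 + (-4.7)(6) = 41.8 m/s
Δx = v₀t + ½at² = 70.0·6 + 0.5·-4.7·6² = 335 m

Phase 4 (constant speed): v₀ = 41.8 m/s, a = 0 m/s².
v = v₀ + at = 41.8 + (0)(9) = 41.8 m/s
Δx = v₀t + ½at² = 41.8·9 + 0.5·0·9² = 376 m
Final speed = 41.8 m/s

41.8 m/s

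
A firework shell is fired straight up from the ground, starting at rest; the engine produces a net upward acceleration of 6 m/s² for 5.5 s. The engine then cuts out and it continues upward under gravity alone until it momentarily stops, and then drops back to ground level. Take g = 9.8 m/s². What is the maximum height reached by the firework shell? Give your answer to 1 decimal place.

146.3 m

Phase 1 (powered ascent): v₀ = 0 m/s, a = 6 m/s².
v = v₀ + at = 0 + (6)(5.5) = 33.0 m/s
Δx = v₀t + ½at² = 0·5.5 + 0.5·6·5.5² = 90.8 m

Phase 2 (coasting upward): v₀ = 33.0 m/s, a = -9.8 m/s².
v = v₀ + at → t = (0 − 33.0) / -9.8 = 3.37 s
v² = v₀² + 2aΔx → Δx = (0² − 33.0²)/(2·-9.8) = 55.6 m
Maximum height = 90.8 + 55.6 = 146 m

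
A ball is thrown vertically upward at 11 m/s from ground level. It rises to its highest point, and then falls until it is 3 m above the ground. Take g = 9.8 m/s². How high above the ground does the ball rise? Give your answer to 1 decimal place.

Phase 1 (rising): v₀ = 11.0 m/s, a = -9.8 m/s².
v = v₀ + at → t = (0 − 11.0) / -9.8 = 1.12 s
v² = v₀² + 2aΔx → Δx = (0² − 11.0²)/(2·-9.8) = 6.17 m
Maximum height = 6.17 m

6.2 m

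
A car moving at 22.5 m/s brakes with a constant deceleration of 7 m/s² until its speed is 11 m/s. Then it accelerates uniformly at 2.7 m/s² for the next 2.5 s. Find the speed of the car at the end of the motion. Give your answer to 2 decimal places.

Phase 1 (decelerating): v₀ = 22.5 m/s, a = -7 m/s².
v = v₀ + at → t = (11 − 22.5) / -7 = 1.64 s
v² = v₀² + 2aΔx → Δx = (11² − 22.5²)/(2·-7) = 27.5 m

Phase 2 (accelerating): v₀ = 11.0 m/s, a = 2.7 m/s².
v = v₀ + at = 11.0 + (2.7)(2.5) = 17.8 m/s
Δx = v₀t + ½at² = 11.0·2.5 + 0.5·2.7·2.5² = 35.9 m
Final speed = 17.8 m/s

17.75 m/s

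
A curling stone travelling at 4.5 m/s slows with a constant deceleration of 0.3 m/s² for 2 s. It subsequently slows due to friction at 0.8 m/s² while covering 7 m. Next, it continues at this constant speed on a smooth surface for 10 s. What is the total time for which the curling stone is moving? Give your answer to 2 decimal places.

Phase 1 (decelerating): v₀ = 4.50 m/s, a = -0.3 m/s².
v = v₀ + at = 4.50 + (-0.3)(2) = 3.90 m/s
Δx = v₀t + ½at² = 4.50·2 + 0.5·-0.3·2² = 8.40 m

Phase 2 (decelerating): v₀ = 3.90 m/s, a = -0.8 m/s².
v² = v₀² + 2aΔx = 3.90² + 2·-0.8·7 = 4.01 → v = 2.00 m/s
t = (v − v₀)/a = (2.00 − 3.90)/-0.8 = 2.37 s

Phase 3 (constant speed): v₀ = 2.00 m/s, a = 0 m/s².
v = v₀ + at = 2.00 + (0)(10) = 2.00 m/s
Δx = v₀t + ½at² = 2.00·10 + 0.5·0·10² = 20.0 m
Total time = 2.00 + 2.37 + 10.0 = 14.4 s

14.37 s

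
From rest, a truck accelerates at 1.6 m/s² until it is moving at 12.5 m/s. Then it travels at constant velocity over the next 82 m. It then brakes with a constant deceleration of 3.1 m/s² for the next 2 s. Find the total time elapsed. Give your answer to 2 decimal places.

16.37 s

Phase 1 (accelerating): v₀ = 0 m/s, a = 1.6 m/s².
v = v₀ + at → t = (12.5 − 0) / 1.6 = 7.81 s
v² = v₀² + 2aΔx → Δx = (12.5² − 0²)/(2·1.6) = 48.8 m

Phase 2 (constant speed): v₀ = 12.5 m/s, a = 0 m/s².
Constant speed: t = d/v = 82/12.5 = 6.56 s

Phase 3 (decelerating): v₀ = 12.5 m/s, a = -3.1 m/s².
v = v₀ + at = 12.5 + (-3.1)(2) = 6.30 m/s
Δx = v₀t + ½at² = 12.5·2 + 0.5·-3.1·2² = 18.8 m
Total time = 7.81 + 6.56 + 2.00 = 16.4 s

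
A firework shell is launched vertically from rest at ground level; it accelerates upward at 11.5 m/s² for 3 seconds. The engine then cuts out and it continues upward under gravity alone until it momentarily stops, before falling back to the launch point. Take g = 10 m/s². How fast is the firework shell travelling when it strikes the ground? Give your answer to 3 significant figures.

47.2 m/s

Phase 1 (powered ascent): v₀ = 0 m/s, a = 11.5 m/s².
v = v₀ + at = 0 + (11.5)(3) = 34.5 m/s
Δx = v₀t + ½at² = 0·3 + 0.5·11.5·3² = 51.8 m

Phase 2 (coasting upward): v₀ = 34.5 m/s, a = -10 m/s².
v = v₀ + at → t = (0 − 34.5) / -10 = 3.45 s
v² = v₀² + 2aΔx → Δx = (0² − 34.5²)/(2·-10) = 59.5 m

Phase 3 (free fall): v₀ = 0 m/s, a = -10 m/s².
Falls 111 m from rest: t = √(2·111/10) = 4.72 s; v = g·t = 47.2 m/s.
Impact speed = 47.2 m/s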